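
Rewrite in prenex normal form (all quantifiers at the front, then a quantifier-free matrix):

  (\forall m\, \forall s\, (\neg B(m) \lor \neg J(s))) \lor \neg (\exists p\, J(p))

\forall m\, \forall s\, \forall p\, (\neg B(m) \lor \neg J(s) \lor \neg J(p))

Drive negations inward (¬∀x A ≡ ∃x ¬A, ¬∃x A ≡ ∀x ¬A, De Morgan for ∧/∨):
  (\forall m\, \forall s\, (\neg B(m) \lor \neg J(s))) \lor (\forall p\, \neg J(p))
Extract every quantifier outward, since the variables are now distinct and don't occur free across branches:
  \forall m\, \forall s\, \forall p\, (\neg B(m) \lor \neg J(s) \lor \neg J(p))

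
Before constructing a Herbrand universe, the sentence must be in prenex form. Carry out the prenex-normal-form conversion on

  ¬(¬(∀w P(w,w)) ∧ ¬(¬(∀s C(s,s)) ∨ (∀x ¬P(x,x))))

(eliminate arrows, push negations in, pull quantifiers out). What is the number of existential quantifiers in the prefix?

Move each ¬ inward, flipping quantifiers it crosses:
  (∀w P(w,w)) ∨ (∃s ¬C(s,s)) ∨ (∀x ¬P(x,x))
All bound variables are already distinct, so no renaming is needed.
Finally move all quantifiers to the prefix:
  ∀w ∃s ∀x (P(w,w) ∨ ¬C(s,s) ∨ ¬P(x,x))
The prefix is ∀w ∃s ∀x: 2 universal, 1 existential.

1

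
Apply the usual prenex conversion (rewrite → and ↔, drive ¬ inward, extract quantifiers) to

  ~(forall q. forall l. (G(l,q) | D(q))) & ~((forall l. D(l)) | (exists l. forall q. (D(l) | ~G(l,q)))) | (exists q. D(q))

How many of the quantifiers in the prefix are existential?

Drive negations inward (¬∀x A ≡ ∃x ¬A, ¬∃x A ≡ ∀x ¬A, De Morgan for ∧/∨):
  (exists q. exists l. (~G(l,q) & ~D(q))) & (exists l. ~D(l)) & (forall l. exists q. (~D(l) & G(l,q))) | (exists q. D(q))
Standardize variables apart so no two quantifiers bind the same name: l↦x1, l↦t, q↦w1, q↦u1.
  (exists q. exists l. (~G(l,q) & ~D(q))) & (exists x1. ~D(x1)) & (forall t. exists w1. (~D(t) & G(t,w1))) | (exists u1. D(u1))
Pull the quantifiers to the front (each side's bound variable is not free in the other side):
  exists q. exists l. exists x1. forall t. exists w1. exists u1. (~G(l,q) & ~D(q) & ~D(x1) & ~D(t) & G(t,w1) | D(u1))
The prefix is exists q exists l exists x1 forall t exists w1 exists u1: 1 universal, 5 existential.

5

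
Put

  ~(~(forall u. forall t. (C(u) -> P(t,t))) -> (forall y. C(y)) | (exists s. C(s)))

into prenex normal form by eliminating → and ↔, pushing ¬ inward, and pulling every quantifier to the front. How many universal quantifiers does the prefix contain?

1

Eliminate → and ↔ using ¬ and ∨.
  ~(~~(forall u. forall t. (~C(u) | P(t,t))) | (forall y. C(y)) | (exists s. C(s)))
Move each ¬ inward, flipping quantifiers it crosses:
  (exists u. exists t. (C(u) & ~P(t,t))) & (exists y. ~C(y)) & (forall s. ~C(s))
All bound variables are already distinct, so no renaming is needed.
Finally move all quantifiers to the prefix:
  exists u. exists t. exists y. forall s. (C(u) & ~P(t,t) & ~C(y) & ~C(s))
The prefix is exists u exists t exists y forall s: 1 universal, 3 existential.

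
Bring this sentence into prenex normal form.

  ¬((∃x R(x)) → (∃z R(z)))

∃x ∀z (R(x) ∧ ¬R(z))

First replace A → B with ¬A ∨ B.
  ¬(¬(∃x R(x)) ∨ (∃z R(z)))
Drive negations inward (¬∀x A ≡ ∃x ¬A, ¬∃x A ≡ ∀x ¬A, De Morgan for ∧/∨):
  (∃x R(x)) ∧ (∀z ¬R(z))
All bound variables are already distinct, so no renaming is needed.
Finally move all quantifiers to the prefix:
  ∃x ∀z (R(x) ∧ ¬R(z))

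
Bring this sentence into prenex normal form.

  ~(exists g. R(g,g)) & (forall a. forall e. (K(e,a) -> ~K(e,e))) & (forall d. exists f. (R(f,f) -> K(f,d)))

First replace A → B with ¬A ∨ B.
  ~(exists g. R(g,g)) & (forall a. forall e. (~K(e,a) | ~K(e,e))) & (forall d. exists f. (~R(f,f) | K(f,d)))
Push ¬ through the quantifiers and connectives to reach negation normal form:
  (forall g. ~R(g,g)) & (forall a. forall e. (~K(e,a) | ~K(e,e))) & (forall d. exists f. (~R(f,f) | K(f,d)))
All bound variables are already distinct, so no renaming is needed.
Pull the quantifiers to the front (each side's bound variable is not free in the other side):
  forall g. forall a. forall e. forall d. exists f. (~R(g,g) & (~K(e,a) | ~K(e,e)) & (~R(f,f) | K(f,d)))

forall g. forall a. forall e. forall d. exists f. (~R(g,g) & (~K(e,a) | ~K(e,e)) & (~R(f,f) | K(f,d)))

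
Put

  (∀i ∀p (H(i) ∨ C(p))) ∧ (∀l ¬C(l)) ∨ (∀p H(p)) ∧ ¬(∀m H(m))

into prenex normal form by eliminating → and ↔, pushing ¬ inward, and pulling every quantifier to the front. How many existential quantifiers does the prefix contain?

1

Drive negations inward (¬∀x A ≡ ∃x ¬A, ¬∃x A ≡ ∀x ¬A, De Morgan for ∧/∨):
  (∀i ∀p (H(i) ∨ C(p))) ∧ (∀l ¬C(l)) ∨ (∀p H(p)) ∧ (∃m ¬H(m))
Standardize variables apart so no two quantifiers bind the same name: p↦b.
  (∀i ∀p (H(i) ∨ C(p))) ∧ (∀l ¬C(l)) ∨ (∀b H(b)) ∧ (∃m ¬H(m))
Extract every quantifier outward, since the variables are now distinct and don't occur free across branches:
  ∀i ∀p ∀l ∀b ∃m ((H(i) ∨ C(p)) ∧ ¬C(l) ∨ H(b) ∧ ¬H(m))
The prefix is ∀i ∀p ∀l ∀b ∃m: 4 universal, 1 existential.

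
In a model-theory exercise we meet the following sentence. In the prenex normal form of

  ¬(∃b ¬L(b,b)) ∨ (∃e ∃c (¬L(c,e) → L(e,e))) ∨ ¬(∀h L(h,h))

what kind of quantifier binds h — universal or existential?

First replace A → B with ¬A ∨ B.
  ¬(∃b ¬L(b,b)) ∨ (∃e ∃c (¬¬L(c,e) ∨ L(e,e))) ∨ ¬(∀h L(h,h))
Push ¬ through the quantifiers and connectives to reach negation normal form:
  (∀b L(b,b)) ∨ (∃e ∃c (L(c,e) ∨ L(e,e))) ∨ (∃h ¬L(h,h))
All bound variables are already distinct, so no renaming is needed.
Extract every quantifier outward, since the variables are now distinct and don't occur free across branches:
  ∀b ∃e ∃c ∃h (L(b,b) ∨ L(c,e) ∨ L(e,e) ∨ ¬L(h,h))
The quantifier ∀h sits under an odd number of negations (counting the antecedent side of each →), so it flips to ∃h.

existential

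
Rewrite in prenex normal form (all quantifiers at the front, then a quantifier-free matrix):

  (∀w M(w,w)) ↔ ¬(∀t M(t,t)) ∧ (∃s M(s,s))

Rewrite implications/biconditionals: A → B as ¬A ∨ B; A ↔ B as (¬A ∨ B) ∧ (¬B ∨ A).
  (¬(∀w M(w,w)) ∨ ¬(∀t M(t,t)) ∧ (∃s M(s,s))) ∧ (¬(¬(∀t M(t,t)) ∧ (∃s M(s,s))) ∨ (∀w M(w,w)))
Push ¬ through the quantifiers and connectives to reach negation normal form:
  ((∃w ¬M(w,w)) ∨ (∃t ¬M(t,t)) ∧ (∃s M(s,s))) ∧ ((∀t M(t,t)) ∨ (∀s ¬M(s,s)) ∨ (∀w M(w,w)))
Rename bound variables to avoid capture: t↦c, s↦y1, w↦x1.
  ((∃w ¬M(w,w)) ∨ (∃t ¬M(t,t)) ∧ (∃s M(s,s))) ∧ ((∀c M(c,c)) ∨ (∀y1 ¬M(y1,y1)) ∨ (∀x1 M(x1,x1)))
Finally move all quantifiers to the prefix:
  ∃w ∃t ∃s ∀c ∀y1 ∀x1 ((¬M(w,w) ∨ ¬M(t,t) ∧ M(s,s)) ∧ (M(c,c) ∨ ¬M(y1,y1) ∨ M(x1,x1)))

∃w ∃t ∃s ∀c ∀y1 ∀x1 ((¬M(w,w) ∨ ¬M(t,t) ∧ M(s,s)) ∧ (M(c,c) ∨ ¬M(y1,y1) ∨ M(x1,x1)))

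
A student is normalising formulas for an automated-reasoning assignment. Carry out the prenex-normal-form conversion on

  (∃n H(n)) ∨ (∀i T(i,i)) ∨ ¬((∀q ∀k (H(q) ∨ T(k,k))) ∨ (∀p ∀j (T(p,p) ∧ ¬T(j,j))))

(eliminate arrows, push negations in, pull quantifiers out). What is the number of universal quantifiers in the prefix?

Move each ¬ inward, flipping quantifiers it crosses:
  (∃n H(n)) ∨ (∀i T(i,i)) ∨ (∃q ∃k (¬H(q) ∧ ¬T(k,k))) ∧ (∃p ∃j (¬T(p,p) ∨ T(j,j)))
All bound variables are already distinct, so no renaming is needed.
Pull the quantifiers to the front (each side's bound variable is not free in the other side):
  ∃n ∀i ∃q ∃k ∃p ∃j (H(n) ∨ T(i,i) ∨ ¬H(q) ∧ ¬T(k,k) ∧ (¬T(p,p) ∨ T(j,j)))
The prefix is ∃n ∀i ∃q ∃k ∃p ∃j: 1 universal, 5 existential.

1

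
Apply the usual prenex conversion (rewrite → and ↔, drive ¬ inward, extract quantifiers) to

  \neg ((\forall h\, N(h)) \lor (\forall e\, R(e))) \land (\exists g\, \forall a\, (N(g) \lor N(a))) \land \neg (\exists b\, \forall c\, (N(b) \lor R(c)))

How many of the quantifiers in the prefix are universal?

Push ¬ through the quantifiers and connectives to reach negation normal form:
  (\exists h\, \neg N(h)) \land (\exists e\, \neg R(e)) \land (\exists g\, \forall a\, (N(g) \lor N(a))) \land (\forall b\, \exists c\, (\neg N(b) \land \neg R(c)))
Pull the quantifiers to the front (each side's bound variable is not free in the other side):
  \exists h\, \exists e\, \exists g\, \forall a\, \forall b\, \exists c\, (\neg N(h) \land \neg R(e) \land (N(g) \lor N(a)) \land \neg N(b) \land \neg R(c))
The prefix is \exists h \exists e \exists g \forall a \forall b \exists c: 2 universal, 4 existential.

2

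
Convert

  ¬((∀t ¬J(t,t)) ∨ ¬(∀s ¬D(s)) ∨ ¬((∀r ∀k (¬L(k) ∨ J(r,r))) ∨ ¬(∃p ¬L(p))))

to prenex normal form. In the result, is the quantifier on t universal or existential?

existential

Move each ¬ inward, flipping quantifiers it crosses:
  (∃t J(t,t)) ∧ (∀s ¬D(s)) ∧ ((∀r ∀k (¬L(k) ∨ J(r,r))) ∨ (∀p L(p)))
Extract every quantifier outward, since the variables are now distinct and don't occur free across branches:
  ∃t ∀s ∀r ∀k ∀p (J(t,t) ∧ ¬D(s) ∧ (¬L(k) ∨ J(r,r) ∨ L(p)))
The quantifier ∀t sits under an odd number of negations, so it flips to ∃t.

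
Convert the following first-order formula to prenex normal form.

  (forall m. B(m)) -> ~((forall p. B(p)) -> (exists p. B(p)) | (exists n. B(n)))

First replace A → B with ¬A ∨ B.
  ~(forall m. B(m)) | ~(~(forall p. B(p)) | (exists p. B(p)) | (exists n. B(n)))
Push ¬ through the quantifiers and connectives to reach negation normal form:
  (exists m. ~B(m)) | (forall p. B(p)) & (forall p. ~B(p)) & (forall n. ~B(n))
Standardize variables apart so no two quantifiers bind the same name: p↦b.
  (exists m. ~B(m)) | (forall p. B(p)) & (forall b. ~B(b)) & (forall n. ~B(n))
Extract every quantifier outward, since the variables are now distinct and don't occur free across branches:
  exists m. forall p. forall b. forall n. (~B(m) | B(p) & ~B(b) & ~B(n))

exists m. forall p. forall b. forall n. (~B(m) | B(p) & ~B(b) & ~B(n))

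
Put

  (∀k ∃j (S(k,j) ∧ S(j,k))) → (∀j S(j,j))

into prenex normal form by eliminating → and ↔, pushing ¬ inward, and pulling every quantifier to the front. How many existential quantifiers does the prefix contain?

1

First replace A → B with ¬A ∨ B.
  ¬(∀k ∃j (S(k,j) ∧ S(j,k))) ∨ (∀j S(j,j))
Move each ¬ inward, flipping quantifiers it crosses:
  (∃k ∀j (¬S(k,j) ∨ ¬S(j,k))) ∨ (∀j S(j,j))
Give each quantifier a distinct variable: j↦r.
  (∃k ∀j (¬S(k,j) ∨ ¬S(j,k))) ∨ (∀r S(r,r))
Extract every quantifier outward, since the variables are now distinct and don't occur free across branches:
  ∃k ∀j ∀r (¬S(k,j) ∨ ¬S(j,k) ∨ S(r,r))
The prefix is ∃k ∀j ∀r: 2 universal, 1 existential.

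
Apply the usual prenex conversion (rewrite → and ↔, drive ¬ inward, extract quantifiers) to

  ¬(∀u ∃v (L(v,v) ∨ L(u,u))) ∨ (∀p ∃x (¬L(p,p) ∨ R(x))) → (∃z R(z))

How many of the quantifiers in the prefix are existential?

3

Eliminate → and ↔ using ¬ and ∨.
  ¬(¬(∀u ∃v (L(v,v) ∨ L(u,u))) ∨ (∀p ∃x (¬L(p,p) ∨ R(x)))) ∨ (∃z R(z))
Push ¬ through the quantifiers and connectives to reach negation normal form:
  (∀u ∃v (L(v,v) ∨ L(u,u))) ∧ (∃p ∀x (L(p,p) ∧ ¬R(x))) ∨ (∃z R(z))
All bound variables are already distinct, so no renaming is needed.
Finally move all quantifiers to the prefix:
  ∀u ∃v ∃p ∀x ∃z ((L(v,v) ∨ L(u,u)) ∧ L(p,p) ∧ ¬R(x) ∨ R(z))
The prefix is ∀u ∃v ∃p ∀x ∃z: 2 universal, 3 existential.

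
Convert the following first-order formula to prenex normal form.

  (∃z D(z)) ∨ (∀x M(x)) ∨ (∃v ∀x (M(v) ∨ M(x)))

∃z ∀x ∃v ∀p (D(z) ∨ M(x) ∨ M(v) ∨ M(p))

Give each quantifier a distinct variable: x↦p.
  (∃z D(z)) ∨ (∀x M(x)) ∨ (∃v ∀p (M(v) ∨ M(p)))
Finally move all quantifiers to the prefix:
  ∃z ∀x ∃v ∀p (D(z) ∨ M(x) ∨ M(v) ∨ M(p))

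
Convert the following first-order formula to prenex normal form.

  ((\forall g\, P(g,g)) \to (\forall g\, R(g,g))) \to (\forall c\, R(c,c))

\forall g\, \exists y1\, \forall c\, (P(g,g) \land \neg R(y1,y1) \lor R(c,c))

First replace A → B with ¬A ∨ B.
  \neg (\neg (\forall g\, P(g,g)) \lor (\forall g\, R(g,g))) \lor (\forall c\, R(c,c))
Drive negations inward (¬∀x A ≡ ∃x ¬A, ¬∃x A ≡ ∀x ¬A, De Morgan for ∧/∨):
  (\forall g\, P(g,g)) \land (\exists g\, \neg R(g,g)) \lor (\forall c\, R(c,c))
Give each quantifier a distinct variable: g↦y1.
  (\forall g\, P(g,g)) \land (\exists y1\, \neg R(y1,y1)) \lor (\forall c\, R(c,c))
Finally move all quantifiers to the prefix:
  \forall g\, \exists y1\, \forall c\, (P(g,g) \land \neg R(y1,y1) \lor R(c,c))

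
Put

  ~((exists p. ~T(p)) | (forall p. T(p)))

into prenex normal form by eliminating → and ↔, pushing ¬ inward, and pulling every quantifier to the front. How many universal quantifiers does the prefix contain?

1

Push ¬ through the quantifiers and connectives to reach negation normal form:
  (forall p. T(p)) & (exists p. ~T(p))
Give each quantifier a distinct variable: p↦b.
  (forall p. T(p)) & (exists b. ~T(b))
Extract every quantifier outward, since the variables are now distinct and don't occur free across branches:
  forall p. exists b. (T(p) & ~T(b))
The prefix is forall p exists b: 1 universal, 1 existential.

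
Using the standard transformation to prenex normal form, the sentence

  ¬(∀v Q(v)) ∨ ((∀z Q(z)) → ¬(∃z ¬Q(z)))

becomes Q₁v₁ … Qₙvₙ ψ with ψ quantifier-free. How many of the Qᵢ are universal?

Rewrite implications/biconditionals: A → B as ¬A ∨ B.
  ¬(∀v Q(v)) ∨ ¬(∀z Q(z)) ∨ ¬(∃z ¬Q(z))
Drive negations inward (¬∀x A ≡ ∃x ¬A, ¬∃x A ≡ ∀x ¬A, De Morgan for ∧/∨):
  (∃v ¬Q(v)) ∨ (∃z ¬Q(z)) ∨ (∀z Q(z))
Standardize variables apart so no two quantifiers bind the same name: z↦y.
  (∃v ¬Q(v)) ∨ (∃z ¬Q(z)) ∨ (∀y Q(y))
Finally move all quantifiers to the prefix:
  ∃v ∃z ∀y (¬Q(v) ∨ ¬Q(z) ∨ Q(y))
The prefix is ∃v ∃z ∀y: 1 universal, 2 existential.

1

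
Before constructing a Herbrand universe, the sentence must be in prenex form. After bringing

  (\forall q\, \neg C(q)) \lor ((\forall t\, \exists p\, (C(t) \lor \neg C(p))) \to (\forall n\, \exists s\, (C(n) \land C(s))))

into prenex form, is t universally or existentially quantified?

Rewrite implications/biconditionals: A → B as ¬A ∨ B.
  (\forall q\, \neg C(q)) \lor \neg (\forall t\, \exists p\, (C(t) \lor \neg C(p))) \lor (\forall n\, \exists s\, (C(n) \land C(s)))
Drive negations inward (¬∀x A ≡ ∃x ¬A, ¬∃x A ≡ ∀x ¬A, De Morgan for ∧/∨):
  (\forall q\, \neg C(q)) \lor (\exists t\, \forall p\, (\neg C(t) \land C(p))) \lor (\forall n\, \exists s\, (C(n) \land C(s)))
All bound variables are already distinct, so no renaming is needed.
Extract every quantifier outward, since the variables are now distinct and don't occur free across branches:
  \forall q\, \exists t\, \forall p\, \forall n\, \exists s\, (\neg C(q) \lor \neg C(t) \land C(p) \lor C(n) \land C(s))
The quantifier \forall t sits under an odd number of negations (counting the antecedent side of each →), so it flips to \exists t.

existential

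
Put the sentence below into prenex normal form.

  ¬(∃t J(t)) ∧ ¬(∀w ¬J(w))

Push ¬ through the quantifiers and connectives to reach negation normal form:
  (∀t ¬J(t)) ∧ (∃w J(w))
All bound variables are already distinct, so no renaming is needed.
Pull the quantifiers to the front (each side's bound variable is not free in the other side):
  ∀t ∃w (¬J(t) ∧ J(w))

∀t ∃w (¬J(t) ∧ J(w))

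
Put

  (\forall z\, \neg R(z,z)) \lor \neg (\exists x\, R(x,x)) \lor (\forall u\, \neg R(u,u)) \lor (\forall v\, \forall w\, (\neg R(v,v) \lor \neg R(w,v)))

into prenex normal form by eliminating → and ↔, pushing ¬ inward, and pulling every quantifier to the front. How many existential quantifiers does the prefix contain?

Move each ¬ inward, flipping quantifiers it crosses:
  (\forall z\, \neg R(z,z)) \lor (\forall x\, \neg R(x,x)) \lor (\forall u\, \neg R(u,u)) \lor (\forall v\, \forall w\, (\neg R(v,v) \lor \neg R(w,v)))
All bound variables are already distinct, so no renaming is needed.
Finally move all quantifiers to the prefix:
  \forall z\, \forall x\, \forall u\, \forall v\, \forall w\, (\neg R(z,z) \lor \neg R(x,x) \lor \neg R(u,u) \lor \neg R(v,v) \lor \neg R(w,v))
The prefix is \forall z \forall x \forall u \forall v \forall w: 5 universal, 0 existential.

0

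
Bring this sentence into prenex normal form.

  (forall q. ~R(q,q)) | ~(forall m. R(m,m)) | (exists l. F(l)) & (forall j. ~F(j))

Drive negations inward (¬∀x A ≡ ∃x ¬A, ¬∃x A ≡ ∀x ¬A, De Morgan for ∧/∨):
  (forall q. ~R(q,q)) | (exists m. ~R(m,m)) | (exists l. F(l)) & (forall j. ~F(j))
All bound variables are already distinct, so no renaming is needed.
Finally move all quantifiers to the prefix:
  forall q. exists m. exists l. forall j. (~R(q,q) | ~R(m,m) | F(l) & ~F(j))

forall q. exists m. exists l. forall j. (~R(q,q) | ~R(m,m) | F(l) & ~F(j))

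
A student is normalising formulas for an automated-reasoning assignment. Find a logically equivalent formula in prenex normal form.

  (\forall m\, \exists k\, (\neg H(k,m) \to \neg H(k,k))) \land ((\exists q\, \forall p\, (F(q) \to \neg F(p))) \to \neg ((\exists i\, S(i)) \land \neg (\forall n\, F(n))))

Eliminate → and ↔ using ¬ and ∨.
  (\forall m\, \exists k\, (\neg \neg H(k,m) \lor \neg H(k,k))) \land (\neg (\exists q\, \forall p\, (\neg F(q) \lor \neg F(p))) \lor \neg ((\exists i\, S(i)) \land \neg (\forall n\, F(n))))
Drive negations inward (¬∀x A ≡ ∃x ¬A, ¬∃x A ≡ ∀x ¬A, De Morgan for ∧/∨):
  (\forall m\, \exists k\, (H(k,m) \lor \neg H(k,k))) \land ((\forall q\, \exists p\, (F(q) \land F(p))) \lor (\forall i\, \neg S(i)) \lor (\forall n\, F(n)))
Extract every quantifier outward, since the variables are now distinct and don't occur free across branches:
  \forall m\, \exists k\, \forall q\, \exists p\, \forall i\, \forall n\, ((H(k,m) \lor \neg H(k,k)) \land (F(q) \land F(p) \lor \neg S(i) \lor F(n)))

\forall m\, \exists k\, \forall q\, \exists p\, \forall i\, \forall n\, ((H(k,m) \lor \neg H(k,k)) \land (F(q) \land F(p) \lor \neg S(i) \lor F(n)))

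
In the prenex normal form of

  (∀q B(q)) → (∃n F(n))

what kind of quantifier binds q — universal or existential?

First replace A → B with ¬A ∨ B.
  ¬(∀q B(q)) ∨ (∃n F(n))
Push ¬ through the quantifiers and connectives to reach negation normal form:
  (∃q ¬B(q)) ∨ (∃n F(n))
All bound variables are already distinct, so no renaming is needed.
Pull the quantifiers to the front (each side's bound variable is not free in the other side):
  ∃q ∃n (¬B(q) ∨ F(n))
The quantifier ∀q sits under an odd number of negations (counting the antecedent side of each →), so it flips to ∃q.

existential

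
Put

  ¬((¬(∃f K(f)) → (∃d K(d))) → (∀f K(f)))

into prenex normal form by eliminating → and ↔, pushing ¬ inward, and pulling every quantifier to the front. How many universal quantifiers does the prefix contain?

0

Rewrite implications/biconditionals: A → B as ¬A ∨ B.
  ¬(¬(¬¬(∃f K(f)) ∨ (∃d K(d))) ∨ (∀f K(f)))
Move each ¬ inward, flipping quantifiers it crosses:
  ((∃f K(f)) ∨ (∃d K(d))) ∧ (∃f ¬K(f))
Give each quantifier a distinct variable: f↦v.
  ((∃f K(f)) ∨ (∃d K(d))) ∧ (∃v ¬K(v))
Pull the quantifiers to the front (each side's bound variable is not free in the other side):
  ∃f ∃d ∃v ((K(f) ∨ K(d)) ∧ ¬K(v))
The prefix is ∃f ∃d ∃v: 0 universal, 3 existential.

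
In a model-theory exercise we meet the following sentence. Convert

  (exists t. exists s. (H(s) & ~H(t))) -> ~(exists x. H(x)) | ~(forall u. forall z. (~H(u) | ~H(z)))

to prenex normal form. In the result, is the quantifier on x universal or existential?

universal

First replace A → B with ¬A ∨ B.
  ~(exists t. exists s. (H(s) & ~H(t))) | ~(exists x. H(x)) | ~(forall u. forall z. (~H(u) | ~H(z)))
Drive negations inward (¬∀x A ≡ ∃x ¬A, ¬∃x A ≡ ∀x ¬A, De Morgan for ∧/∨):
  (forall t. forall s. (~H(s) | H(t))) | (forall x. ~H(x)) | (exists u. exists z. (H(u) & H(z)))
All bound variables are already distinct, so no renaming is needed.
Pull the quantifiers to the front (each side's bound variable is not free in the other side):
  forall t. forall s. forall x. exists u. exists z. (~H(s) | H(t) | ~H(x) | H(u) & H(z))
The quantifier exists x sits under an odd number of negations (counting the antecedent side of each →), so it flips to forall x.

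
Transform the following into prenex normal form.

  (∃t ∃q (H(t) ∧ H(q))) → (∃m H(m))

∀t ∀q ∃m (¬H(t) ∨ ¬H(q) ∨ H(m))

Rewrite implications/biconditionals: A → B as ¬A ∨ B.
  ¬(∃t ∃q (H(t) ∧ H(q))) ∨ (∃m H(m))
Move each ¬ inward, flipping quantifiers it crosses:
  (∀t ∀q (¬H(t) ∨ ¬H(q))) ∨ (∃m H(m))
All bound variables are already distinct, so no renaming is needed.
Finally move all quantifiers to the prefix:
  ∀t ∀q ∃m (¬H(t) ∨ ¬H(q) ∨ H(m))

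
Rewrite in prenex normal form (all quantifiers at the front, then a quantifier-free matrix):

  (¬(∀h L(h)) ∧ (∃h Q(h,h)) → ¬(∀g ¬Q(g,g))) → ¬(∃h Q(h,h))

Eliminate → and ↔ using ¬ and ∨.
  ¬(¬(¬(∀h L(h)) ∧ (∃h Q(h,h))) ∨ ¬(∀g ¬Q(g,g))) ∨ ¬(∃h Q(h,h))
Push ¬ through the quantifiers and connectives to reach negation normal form:
  (∃h ¬L(h)) ∧ (∃h Q(h,h)) ∧ (∀g ¬Q(g,g)) ∨ (∀h ¬Q(h,h))
Give each quantifier a distinct variable: h↦a, h↦z1.
  (∃h ¬L(h)) ∧ (∃a Q(a,a)) ∧ (∀g ¬Q(g,g)) ∨ (∀z1 ¬Q(z1,z1))
Finally move all quantifiers to the prefix:
  ∃h ∃a ∀g ∀z1 (¬L(h) ∧ Q(a,a) ∧ ¬Q(g,g) ∨ ¬Q(z1,z1))

∃h ∃a ∀g ∀z1 (¬L(h) ∧ Q(a,a) ∧ ¬Q(g,g) ∨ ¬Q(z1,z1))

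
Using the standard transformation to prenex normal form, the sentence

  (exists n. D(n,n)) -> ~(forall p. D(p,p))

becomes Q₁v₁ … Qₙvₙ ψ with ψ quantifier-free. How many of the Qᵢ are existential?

1

First replace A → B with ¬A ∨ B.
  ~(exists n. D(n,n)) | ~(forall p. D(p,p))
Drive negations inward (¬∀x A ≡ ∃x ¬A, ¬∃x A ≡ ∀x ¬A, De Morgan for ∧/∨):
  (forall n. ~D(n,n)) | (exists p. ~D(p,p))
All bound variables are already distinct, so no renaming is needed.
Extract every quantifier outward, since the variables are now distinct and don't occur free across branches:
  forall n. exists p. (~D(n,n) | ~D(p,p))
The prefix is forall n exists p: 1 universal, 1 existential.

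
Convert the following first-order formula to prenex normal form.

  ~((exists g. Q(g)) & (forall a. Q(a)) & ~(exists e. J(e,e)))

forall g. exists a. exists e. (~Q(g) | ~Q(a) | J(e,e))

Drive negations inward (¬∀x A ≡ ∃x ¬A, ¬∃x A ≡ ∀x ¬A, De Morgan for ∧/∨):
  (forall g. ~Q(g)) | (exists a. ~Q(a)) | (exists e. J(e,e))
All bound variables are already distinct, so no renaming is needed.
Extract every quantifier outward, since the variables are now distinct and don't occur free across branches:
  forall g. exists a. exists e. (~Q(g) | ~Q(a) | J(e,e))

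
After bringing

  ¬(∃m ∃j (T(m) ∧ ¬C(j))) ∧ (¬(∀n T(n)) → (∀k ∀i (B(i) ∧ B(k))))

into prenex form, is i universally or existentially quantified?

universal

First replace A → B with ¬A ∨ B.
  ¬(∃m ∃j (T(m) ∧ ¬C(j))) ∧ (¬¬(∀n T(n)) ∨ (∀k ∀i (B(i) ∧ B(k))))
Move each ¬ inward, flipping quantifiers it crosses:
  (∀m ∀j (¬T(m) ∨ C(j))) ∧ ((∀n T(n)) ∨ (∀k ∀i (B(i) ∧ B(k))))
All bound variables are already distinct, so no renaming is needed.
Extract every quantifier outward, since the variables are now distinct and don't occur free across branches:
  ∀m ∀j ∀n ∀k ∀i ((¬T(m) ∨ C(j)) ∧ (T(n) ∨ B(i) ∧ B(k)))
The quantifier ∀i sits under an even number of negations (counting the antecedent side of each →), so it remains universal.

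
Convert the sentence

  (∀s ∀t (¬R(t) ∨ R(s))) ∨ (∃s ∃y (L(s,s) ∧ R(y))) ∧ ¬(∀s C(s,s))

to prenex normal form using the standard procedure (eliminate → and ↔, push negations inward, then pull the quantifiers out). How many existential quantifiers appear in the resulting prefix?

Push ¬ through the quantifiers and connectives to reach negation normal form:
  (∀s ∀t (¬R(t) ∨ R(s))) ∨ (∃s ∃y (L(s,s) ∧ R(y))) ∧ (∃s ¬C(s,s))
Rename bound variables to avoid capture: s↦x1, s↦x.
  (∀s ∀t (¬R(t) ∨ R(s))) ∨ (∃x1 ∃y (L(x1,x1) ∧ R(y))) ∧ (∃x ¬C(x,x))
Pull the quantifiers to the front (each side's bound variable is not free in the other side):
  ∀s ∀t ∃x1 ∃y ∃x (¬R(t) ∨ R(s) ∨ L(x1,x1) ∧ R(y) ∧ ¬C(x,x))
The prefix is ∀s ∀t ∃x1 ∃y ∃x: 2 universal, 3 existential.

3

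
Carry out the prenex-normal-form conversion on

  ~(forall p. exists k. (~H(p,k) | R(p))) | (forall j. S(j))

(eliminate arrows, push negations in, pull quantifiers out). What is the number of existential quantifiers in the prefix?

Push ¬ through the quantifiers and connectives to reach negation normal form:
  (exists p. forall k. (H(p,k) & ~R(p))) | (forall j. S(j))
Pull the quantifiers to the front (each side's bound variable is not free in the other side):
  exists p. forall k. forall j. (H(p,k) & ~R(p) | S(j))
The prefix is exists p forall k forall j: 2 universal, 1 existential.

1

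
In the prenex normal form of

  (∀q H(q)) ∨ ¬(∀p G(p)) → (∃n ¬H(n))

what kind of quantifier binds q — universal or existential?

existential

Rewrite implications/biconditionals: A → B as ¬A ∨ B.
  ¬((∀q H(q)) ∨ ¬(∀p G(p))) ∨ (∃n ¬H(n))
Move each ¬ inward, flipping quantifiers it crosses:
  (∃q ¬H(q)) ∧ (∀p G(p)) ∨ (∃n ¬H(n))
Extract every quantifier outward, since the variables are now distinct and don't occur free across branches:
  ∃q ∀p ∃n (¬H(q) ∧ G(p) ∨ ¬H(n))
The quantifier ∀q sits under an odd number of negations (counting the antecedent side of each →), so it flips to ∃q.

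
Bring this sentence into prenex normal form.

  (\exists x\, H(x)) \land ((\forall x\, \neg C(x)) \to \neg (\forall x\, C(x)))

Eliminate → and ↔ using ¬ and ∨.
  (\exists x\, H(x)) \land (\neg (\forall x\, \neg C(x)) \lor \neg (\forall x\, C(x)))
Move each ¬ inward, flipping quantifiers it crosses:
  (\exists x\, H(x)) \land ((\exists x\, C(x)) \lor (\exists x\, \neg C(x)))
Standardize variables apart so no two quantifiers bind the same name: x↦u, x↦u1.
  (\exists x\, H(x)) \land ((\exists u\, C(u)) \lor (\exists u1\, \neg C(u1)))
Pull the quantifiers to the front (each side's bound variable is not free in the other side):
  \exists x\, \exists u\, \exists u1\, (H(x) \land (C(u) \lor \neg C(u1)))

\exists x\, \exists u\, \exists u1\, (H(x) \land (C(u) \lor \neg C(u1)))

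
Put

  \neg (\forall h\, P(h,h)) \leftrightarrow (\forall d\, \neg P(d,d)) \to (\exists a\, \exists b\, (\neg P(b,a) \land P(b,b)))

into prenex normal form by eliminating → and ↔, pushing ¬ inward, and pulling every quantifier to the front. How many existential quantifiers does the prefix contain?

First replace A → B with ¬A ∨ B; A ↔ B as (¬A ∨ B) ∧ (¬B ∨ A).
  (\neg \neg (\forall h\, P(h,h)) \lor \neg (\forall d\, \neg P(d,d)) \lor (\exists a\, \exists b\, (\neg P(b,a) \land P(b,b)))) \land (\neg (\neg (\forall d\, \neg P(d,d)) \lor (\exists a\, \exists b\, (\neg P(b,a) \land P(b,b)))) \lor \neg (\forall h\, P(h,h)))
Push ¬ through the quantifiers and connectives to reach negation normal form:
  ((\forall h\, P(h,h)) \lor (\exists d\, P(d,d)) \lor (\exists a\, \exists b\, (\neg P(b,a) \land P(b,b)))) \land ((\forall d\, \neg P(d,d)) \land (\forall a\, \forall b\, (P(b,a) \lor \neg P(b,b))) \lor (\exists h\, \neg P(h,h)))
Rename bound variables to avoid capture: d↦y, a↦z1, b↦x1, h↦t.
  ((\forall h\, P(h,h)) \lor (\exists d\, P(d,d)) \lor (\exists a\, \exists b\, (\neg P(b,a) \land P(b,b)))) \land ((\forall y\, \neg P(y,y)) \land (\forall z1\, \forall x1\, (P(x1,z1) \lor \neg P(x1,x1))) \lor (\exists t\, \neg P(t,t)))
Extract every quantifier outward, since the variables are now distinct and don't occur free across branches:
  \forall h\, \exists d\, \exists a\, \exists b\, \forall y\, \forall z1\, \forall x1\, \exists t\, ((P(h,h) \lor P(d,d) \lor \neg P(b,a) \land P(b,b)) \land (\neg P(y,y) \land (P(x1,z1) \lor \neg P(x1,x1)) \lor \neg P(t,t)))
The prefix is \forall h \exists d \exists a \exists b \forall y \forall z1 \forall x1 \exists t: 4 universal, 4 existential.

4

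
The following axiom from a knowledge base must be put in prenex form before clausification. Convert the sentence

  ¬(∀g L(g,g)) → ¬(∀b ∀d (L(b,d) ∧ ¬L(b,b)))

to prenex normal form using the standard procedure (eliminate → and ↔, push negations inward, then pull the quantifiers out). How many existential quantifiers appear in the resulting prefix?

Eliminate → and ↔ using ¬ and ∨.
  ¬¬(∀g L(g,g)) ∨ ¬(∀b ∀d (L(b,d) ∧ ¬L(b,b)))
Push ¬ through the quantifiers and connectives to reach negation normal form:
  (∀g L(g,g)) ∨ (∃b ∃d (¬L(b,d) ∨ L(b,b)))
Pull the quantifiers to the front (each side's bound variable is not free in the other side):
  ∀g ∃b ∃d (L(g,g) ∨ ¬L(b,d) ∨ L(b,b))
The prefix is ∀g ∃b ∃d: 1 universal, 2 existential.

2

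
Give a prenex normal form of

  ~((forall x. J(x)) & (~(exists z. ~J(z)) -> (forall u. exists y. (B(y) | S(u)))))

exists x. forall z. exists u. forall y. (~J(x) | J(z) & ~B(y) & ~S(u))

First replace A → B with ¬A ∨ B.
  ~((forall x. J(x)) & (~~(exists z. ~J(z)) | (forall u. exists y. (B(y) | S(u)))))
Move each ¬ inward, flipping quantifiers it crosses:
  (exists x. ~J(x)) | (forall z. J(z)) & (exists u. forall y. (~B(y) & ~S(u)))
All bound variables are already distinct, so no renaming is needed.
Finally move all quantifiers to the prefix:
  exists x. forall z. exists u. forall y. (~J(x) | J(z) & ~B(y) & ~S(u))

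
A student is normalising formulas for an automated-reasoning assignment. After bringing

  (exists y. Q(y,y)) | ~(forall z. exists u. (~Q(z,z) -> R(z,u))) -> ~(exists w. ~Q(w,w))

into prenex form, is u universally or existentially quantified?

First replace A → B with ¬A ∨ B.
  ~((exists y. Q(y,y)) | ~(forall z. exists u. (~~Q(z,z) | R(z,u)))) | ~(exists w. ~Q(w,w))
Move each ¬ inward, flipping quantifiers it crosses:
  (forall y. ~Q(y,y)) & (forall z. exists u. (Q(z,z) | R(z,u))) | (forall w. Q(w,w))
All bound variables are already distinct, so no renaming is needed.
Pull the quantifiers to the front (each side's bound variable is not free in the other side):
  forall y. forall z. exists u. forall w. (~Q(y,y) & (Q(z,z) | R(z,u)) | Q(w,w))
The quantifier exists u sits under an even number of negations (counting the antecedent side of each →), so it remains existential.

existential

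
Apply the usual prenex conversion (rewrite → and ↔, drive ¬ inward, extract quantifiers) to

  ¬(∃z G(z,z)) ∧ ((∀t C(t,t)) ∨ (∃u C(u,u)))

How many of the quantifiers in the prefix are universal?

Drive negations inward (¬∀x A ≡ ∃x ¬A, ¬∃x A ≡ ∀x ¬A, De Morgan for ∧/∨):
  (∀z ¬G(z,z)) ∧ ((∀t C(t,t)) ∨ (∃u C(u,u)))
Extract every quantifier outward, since the variables are now distinct and don't occur free across branches:
  ∀z ∀t ∃u (¬G(z,z) ∧ (C(t,t) ∨ C(u,u)))
The prefix is ∀z ∀t ∃u: 2 universal, 1 existential.

2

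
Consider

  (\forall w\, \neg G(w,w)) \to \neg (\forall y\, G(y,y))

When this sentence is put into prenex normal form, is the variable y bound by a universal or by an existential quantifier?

Eliminate → and ↔ using ¬ and ∨.
  \neg (\forall w\, \neg G(w,w)) \lor \neg (\forall y\, G(y,y))
Push ¬ through the quantifiers and connectives to reach negation normal form:
  (\exists w\, G(w,w)) \lor (\exists y\, \neg G(y,y))
Extract every quantifier outward, since the variables are now distinct and don't occur free across branches:
  \exists w\, \exists y\, (G(w,w) \lor \neg G(y,y))
The quantifier \forall y sits under an odd number of negations (counting the antecedent side of each →), so it flips to \exists y.

existential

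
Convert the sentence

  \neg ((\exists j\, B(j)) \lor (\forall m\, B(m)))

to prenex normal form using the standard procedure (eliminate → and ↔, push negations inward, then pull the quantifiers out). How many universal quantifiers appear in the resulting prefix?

1

Drive negations inward (¬∀x A ≡ ∃x ¬A, ¬∃x A ≡ ∀x ¬A, De Morgan for ∧/∨):
  (\forall j\, \neg B(j)) \land (\exists m\, \neg B(m))
All bound variables are already distinct, so no renaming is needed.
Extract every quantifier outward, since the variables are now distinct and don't occur free across branches:
  \forall j\, \exists m\, (\neg B(j) \land \neg B(m))
The prefix is \forall j \exists m: 1 universal, 1 existential.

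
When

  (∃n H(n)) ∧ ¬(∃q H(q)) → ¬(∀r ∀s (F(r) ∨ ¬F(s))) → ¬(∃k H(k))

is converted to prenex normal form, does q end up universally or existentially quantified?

existential

Eliminate → and ↔ using ¬ and ∨.
  ¬((∃n H(n)) ∧ ¬(∃q H(q))) ∨ ¬¬(∀r ∀s (F(r) ∨ ¬F(s))) ∨ ¬(∃k H(k))
Move each ¬ inward, flipping quantifiers it crosses:
  (∀n ¬H(n)) ∨ (∃q H(q)) ∨ (∀r ∀s (F(r) ∨ ¬F(s))) ∨ (∀k ¬H(k))
Finally move all quantifiers to the prefix:
  ∀n ∃q ∀r ∀s ∀k (¬H(n) ∨ H(q) ∨ F(r) ∨ ¬F(s) ∨ ¬H(k))
The quantifier ∃q sits under an even number of negations (counting the antecedent side of each →), so it remains existential.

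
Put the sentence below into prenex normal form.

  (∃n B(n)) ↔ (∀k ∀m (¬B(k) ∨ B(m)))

Eliminate → and ↔ using ¬ and ∨; A ↔ B as (¬A ∨ B) ∧ (¬B ∨ A).
  (¬(∃n B(n)) ∨ (∀k ∀m (¬B(k) ∨ B(m)))) ∧ (¬(∀k ∀m (¬B(k) ∨ B(m))) ∨ (∃n B(n)))
Move each ¬ inward, flipping quantifiers it crosses:
  ((∀n ¬B(n)) ∨ (∀k ∀m (¬B(k) ∨ B(m)))) ∧ ((∃k ∃m (B(k) ∧ ¬B(m))) ∨ (∃n B(n)))
Rename bound variables to avoid capture: k↦r, m↦u1, n↦b.
  ((∀n ¬B(n)) ∨ (∀k ∀m (¬B(k) ∨ B(m)))) ∧ ((∃r ∃u1 (B(r) ∧ ¬B(u1))) ∨ (∃b B(b)))
Finally move all quantifiers to the prefix:
  ∀n ∀k ∀m ∃r ∃u1 ∃b ((¬B(n) ∨ ¬B(k) ∨ B(m)) ∧ (B(r) ∧ ¬B(u1) ∨ B(b)))

∀n ∀k ∀m ∃r ∃u1 ∃b ((¬B(n) ∨ ¬B(k) ∨ B(m)) ∧ (B(r) ∧ ¬B(u1) ∨ B(b)))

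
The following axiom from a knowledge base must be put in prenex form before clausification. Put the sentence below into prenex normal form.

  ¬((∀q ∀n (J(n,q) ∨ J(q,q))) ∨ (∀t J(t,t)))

∃q ∃n ∃t (¬J(n,q) ∧ ¬J(q,q) ∧ ¬J(t,t))

Move each ¬ inward, flipping quantifiers it crosses:
  (∃q ∃n (¬J(n,q) ∧ ¬J(q,q))) ∧ (∃t ¬J(t,t))
All bound variables are already distinct, so no renaming is needed.
Pull the quantifiers to the front (each side's bound variable is not free in the other side):
  ∃q ∃n ∃t (¬J(n,q) ∧ ¬J(q,q) ∧ ¬J(t,t))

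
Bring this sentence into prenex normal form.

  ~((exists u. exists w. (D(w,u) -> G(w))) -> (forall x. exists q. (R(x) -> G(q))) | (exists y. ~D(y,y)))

Eliminate → and ↔ using ¬ and ∨.
  ~(~(exists u. exists w. (~D(w,u) | G(w))) | (forall x. exists q. (~R(x) | G(q))) | (exists y. ~D(y,y)))
Push ¬ through the quantifiers and connectives to reach negation normal form:
  (exists u. exists w. (~D(w,u) | G(w))) & (exists x. forall q. (R(x) & ~G(q))) & (forall y. D(y,y))
Extract every quantifier outward, since the variables are now distinct and don't occur free across branches:
  exists u. exists w. exists x. forall q. forall y. ((~D(w,u) | G(w)) & R(x) & ~G(q) & D(y,y))

exists u. exists w. exists x. forall q. forall y. ((~D(w,u) | G(w)) & R(x) & ~G(q) & D(y,y))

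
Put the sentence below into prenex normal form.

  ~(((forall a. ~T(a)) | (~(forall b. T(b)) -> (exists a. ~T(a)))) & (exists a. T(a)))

Eliminate → and ↔ using ¬ and ∨.
  ~(((forall a. ~T(a)) | ~~(forall b. T(b)) | (exists a. ~T(a))) & (exists a. T(a)))
Push ¬ through the quantifiers and connectives to reach negation normal form:
  (exists a. T(a)) & (exists b. ~T(b)) & (forall a. T(a)) | (forall a. ~T(a))
Give each quantifier a distinct variable: a↦w1, a↦q.
  (exists a. T(a)) & (exists b. ~T(b)) & (forall w1. T(w1)) | (forall q. ~T(q))
Extract every quantifier outward, since the variables are now distinct and don't occur free across branches:
  exists a. exists b. forall w1. forall q. (T(a) & ~T(b) & T(w1) | ~T(q))

exists a. exists b. forall w1. forall q. (T(a) & ~T(b) & T(w1) | ~T(q))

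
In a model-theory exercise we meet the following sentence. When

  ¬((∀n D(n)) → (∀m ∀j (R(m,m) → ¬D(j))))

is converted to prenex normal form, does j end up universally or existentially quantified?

Rewrite implications/biconditionals: A → B as ¬A ∨ B.
  ¬(¬(∀n D(n)) ∨ (∀m ∀j (¬R(m,m) ∨ ¬D(j))))
Move each ¬ inward, flipping quantifiers it crosses:
  (∀n D(n)) ∧ (∃m ∃j (R(m,m) ∧ D(j)))
Extract every quantifier outward, since the variables are now distinct and don't occur free across branches:
  ∀n ∃m ∃j (D(n) ∧ R(m,m) ∧ D(j))
The quantifier ∀j sits under an odd number of negations (counting the antecedent side of each →), so it flips to ∃j.

existential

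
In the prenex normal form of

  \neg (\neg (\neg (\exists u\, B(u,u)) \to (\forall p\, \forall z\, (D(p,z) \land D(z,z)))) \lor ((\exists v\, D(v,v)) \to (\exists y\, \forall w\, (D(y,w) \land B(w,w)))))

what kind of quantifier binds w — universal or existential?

existential

Rewrite implications/biconditionals: A → B as ¬A ∨ B.
  \neg (\neg (\neg \neg (\exists u\, B(u,u)) \lor (\forall p\, \forall z\, (D(p,z) \land D(z,z)))) \lor \neg (\exists v\, D(v,v)) \lor (\exists y\, \forall w\, (D(y,w) \land B(w,w))))
Move each ¬ inward, flipping quantifiers it crosses:
  ((\exists u\, B(u,u)) \lor (\forall p\, \forall z\, (D(p,z) \land D(z,z)))) \land (\exists v\, D(v,v)) \land (\forall y\, \exists w\, (\neg D(y,w) \lor \neg B(w,w)))
Pull the quantifiers to the front (each side's bound variable is not free in the other side):
  \exists u\, \forall p\, \forall z\, \exists v\, \forall y\, \exists w\, ((B(u,u) \lor D(p,z) \land D(z,z)) \land D(v,v) \land (\neg D(y,w) \lor \neg B(w,w)))
The quantifier \forall w sits under an odd number of negations (counting the antecedent side of each →), so it flips to \exists w.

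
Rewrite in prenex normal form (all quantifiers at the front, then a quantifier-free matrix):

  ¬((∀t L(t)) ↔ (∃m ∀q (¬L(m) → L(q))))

∀t ∀m ∃q ∃r ∀b ∃x (L(t) ∧ ¬L(m) ∧ ¬L(q) ∨ (L(r) ∨ L(b)) ∧ ¬L(x))

Eliminate → and ↔ using ¬ and ∨; A ↔ B as (¬A ∨ B) ∧ (¬B ∨ A).
  ¬((¬(∀t L(t)) ∨ (∃m ∀q (¬¬L(m) ∨ L(q)))) ∧ (¬(∃m ∀q (¬¬L(m) ∨ L(q))) ∨ (∀t L(t))))
Drive negations inward (¬∀x A ≡ ∃x ¬A, ¬∃x A ≡ ∀x ¬A, De Morgan for ∧/∨):
  (∀t L(t)) ∧ (∀m ∃q (¬L(m) ∧ ¬L(q))) ∨ (∃m ∀q (L(m) ∨ L(q))) ∧ (∃t ¬L(t))
Standardize variables apart so no two quantifiers bind the same name: m↦r, q↦b, t↦x.
  (∀t L(t)) ∧ (∀m ∃q (¬L(m) ∧ ¬L(q))) ∨ (∃r ∀b (L(r) ∨ L(b))) ∧ (∃x ¬L(x))
Finally move all quantifiers to the prefix:
  ∀t ∀m ∃q ∃r ∀b ∃x (L(t) ∧ ¬L(m) ∧ ¬L(q) ∨ (L(r) ∨ L(b)) ∧ ¬L(x))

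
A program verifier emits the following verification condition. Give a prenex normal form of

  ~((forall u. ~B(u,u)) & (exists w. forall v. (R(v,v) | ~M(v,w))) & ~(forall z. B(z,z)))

Move each ¬ inward, flipping quantifiers it crosses:
  (exists u. B(u,u)) | (forall w. exists v. (~R(v,v) & M(v,w))) | (forall z. B(z,z))
All bound variables are already distinct, so no renaming is needed.
Finally move all quantifiers to the prefix:
  exists u. forall w. exists v. forall z. (B(u,u) | ~R(v,v) & M(v,w) | B(z,z))

exists u. forall w. exists v. forall z. (B(u,u) | ~R(v,v) & M(v,w) | B(z,z))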